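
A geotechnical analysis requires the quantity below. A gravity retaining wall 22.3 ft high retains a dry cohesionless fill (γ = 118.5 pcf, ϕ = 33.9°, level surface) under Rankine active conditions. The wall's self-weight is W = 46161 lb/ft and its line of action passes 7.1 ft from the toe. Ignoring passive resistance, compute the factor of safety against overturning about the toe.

K_a = tan²(45° − 33.9°/2) = 0.2839.
P_a = ½K_aγH² = 0.5×0.2839×118.5×22.3² = 8365 lb/ft, acting at H/3 = 7.433 ft above the base.
Overturning moment M_o = P_a × H/3 = 8365 × 7.433 = 62180.
Resisting moment M_r = W × 7.1 = 46161 × 7.1 = 327700.
FS_overturning = M_r/M_o = 327700/62180 = 5.271.

5.27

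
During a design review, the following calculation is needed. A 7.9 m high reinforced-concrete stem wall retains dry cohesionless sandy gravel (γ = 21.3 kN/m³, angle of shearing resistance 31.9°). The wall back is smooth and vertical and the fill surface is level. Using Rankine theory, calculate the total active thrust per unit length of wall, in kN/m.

205 kN/m

K_a = tan²(45° − φ/2) = 0.3085.
P_a = ½ K_a γ H² = 0.5 × 0.3085 × 21.3 × 7.9² = 205.1 kN/m.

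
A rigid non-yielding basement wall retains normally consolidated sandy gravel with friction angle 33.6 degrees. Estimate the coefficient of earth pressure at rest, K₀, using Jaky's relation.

K₀ = 1 − sin φ' = 1 − sin 33.6° = 0.4466.

0.447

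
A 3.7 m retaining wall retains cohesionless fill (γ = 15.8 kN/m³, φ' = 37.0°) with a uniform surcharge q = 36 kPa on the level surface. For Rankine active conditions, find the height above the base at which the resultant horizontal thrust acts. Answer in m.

1.57 m

K_a = 0.2486.
Triangular part P₁ = ½K_aγH² = 26.88 at H/3 = 1.233 m; rectangular part P₂ = K_a q H = 33.11 at H/2 = 1.850 m.
ȳ = (P₁·1.233 + P₂·1.850)/(P₁+P₂) = 1.574 m.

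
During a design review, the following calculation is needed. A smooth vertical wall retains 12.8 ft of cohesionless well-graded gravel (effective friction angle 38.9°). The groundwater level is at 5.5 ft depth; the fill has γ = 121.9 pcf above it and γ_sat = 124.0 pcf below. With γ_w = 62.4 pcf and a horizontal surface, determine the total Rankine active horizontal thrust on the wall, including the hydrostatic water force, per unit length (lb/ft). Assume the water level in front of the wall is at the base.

3580 lb/ft

K_a = tan²(45° − φ/2) = 0.2285.
γ' = 124.0 − 62.4 = 61.60 pcf. Depth below WT = 7.3 ft.
σ'_h at WT = K_a γ d_w = 153.2 psf; at base = 153.2 + K_a γ' × 7.3 = 256.0 psf.
P₁ (0–5.5 ft) = ½×153.2×5.5 = 421.3. P₂ (5.5–12.8 ft) = ½(153.2+256.0)×7.3 = 1494.
P_w = ½ γ_w h₂² = 0.5×62.4×7.3² = 1663. Total = 421.3+1494+1663 = 3578 lb/ft.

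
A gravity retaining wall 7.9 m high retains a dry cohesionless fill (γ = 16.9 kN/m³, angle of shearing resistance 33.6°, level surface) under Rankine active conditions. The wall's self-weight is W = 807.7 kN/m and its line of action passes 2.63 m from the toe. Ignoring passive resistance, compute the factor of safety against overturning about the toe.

5.32

K_a = tan²(45° − 33.6°/2) = 0.2875.
P_a = ½K_aγH² = 0.5×0.2875×16.9×7.9² = 151.6 kN/m, acting at H/3 = 2.633 m above the base.
Overturning moment M_o = P_a × H/3 = 151.6 × 2.633 = 399.3.
Resisting moment M_r = W × 2.63 = 807.7 × 2.63 = 2124.
FS_overturning = M_r/M_o = 2124/399.3 = 5.320.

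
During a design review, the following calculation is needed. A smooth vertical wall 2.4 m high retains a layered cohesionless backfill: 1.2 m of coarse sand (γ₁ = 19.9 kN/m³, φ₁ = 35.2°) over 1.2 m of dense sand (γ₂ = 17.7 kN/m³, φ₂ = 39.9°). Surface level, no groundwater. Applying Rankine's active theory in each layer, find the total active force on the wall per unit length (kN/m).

12.9 kN/m

K_a1 = tan²(45°−35.2°/2) = 0.2687; K_a2 = tan²(45°−39.9°/2) = 0.2184.
Layer 1: σ at base = K_a1 γ₁ h₁ = 6.416 kPa; P₁ = ½×6.416×1.2 = 3.850.
Layer 2: σ_v at top = γ₁h₁ = 23.88; σ_h top = K_a2×23.88 = 5.216; σ_h base = K_a2×(23.88+17.7×1.2) = 9.856.
P₂ = ½(5.216+9.856)×1.2 = 9.043. Total P_a = 3.850+9.043 = 12.89 kN/m.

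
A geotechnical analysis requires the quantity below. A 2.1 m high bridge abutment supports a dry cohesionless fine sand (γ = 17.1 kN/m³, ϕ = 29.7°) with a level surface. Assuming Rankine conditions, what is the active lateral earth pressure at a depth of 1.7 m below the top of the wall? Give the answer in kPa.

9.81 kPa

K_a = (1 − sin φ)/(1 + sin φ) = 0.3374.
σ_h = K_a γ z = 0.3374 × 17.1 × 1.7 = 9.808 kPa.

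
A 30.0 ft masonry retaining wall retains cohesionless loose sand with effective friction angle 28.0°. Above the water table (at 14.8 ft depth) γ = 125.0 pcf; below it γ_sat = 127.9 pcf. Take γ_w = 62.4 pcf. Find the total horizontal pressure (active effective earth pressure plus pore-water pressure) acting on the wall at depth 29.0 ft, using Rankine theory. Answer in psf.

1890 psf

K_a = (1 − sin φ)/(1 + sin φ) = 0.3610.
γ' = 127.9 − 62.4 = 65.50 pcf.
Effective vertical stress at 29.0 ft: σ'_v = 125.0×14.8 + 65.50×14.2 = 2780 psf.
σ'_h = K_a σ'_v = 0.3610 × 2780 = 1004 psf; u = γ_w × 14.2 = 886.1 psf.
Total σ_h = 1004 + 886.1 = 1890 psf.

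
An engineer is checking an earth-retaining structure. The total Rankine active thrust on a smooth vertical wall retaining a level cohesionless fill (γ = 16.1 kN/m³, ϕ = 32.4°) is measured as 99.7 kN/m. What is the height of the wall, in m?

6.40 m

K_a = 0.3022. P_a = ½ K_a γ H² ⇒ H = √(2P_a/(K_a γ)).
H = √(2×99.7/(0.3022×16.1)) = 6.401 m.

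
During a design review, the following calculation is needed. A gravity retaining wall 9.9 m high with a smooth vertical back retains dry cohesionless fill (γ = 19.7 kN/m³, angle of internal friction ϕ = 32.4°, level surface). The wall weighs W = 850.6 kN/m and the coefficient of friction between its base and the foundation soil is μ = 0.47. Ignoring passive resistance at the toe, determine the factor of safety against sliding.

K_a = tan²(45° − 32.4°/2) = 0.3022.
P_a = ½K_aγH² = 0.5×0.3022×19.7×9.9² = 291.8 kN/m, acting at H/3 = 3.300 m above the base.
FS_sliding = μW / P_a = 0.47×850.6 / 291.8 = 1.370.

1.37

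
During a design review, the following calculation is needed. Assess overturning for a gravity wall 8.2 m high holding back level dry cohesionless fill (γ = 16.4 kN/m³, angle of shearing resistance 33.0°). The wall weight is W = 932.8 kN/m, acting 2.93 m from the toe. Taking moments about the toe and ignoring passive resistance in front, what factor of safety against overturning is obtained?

6.15

K_a = tan²(45° − 33.0°/2) = 0.2948.
P_a = ½K_aγH² = 0.5×0.2948×16.4×8.2² = 162.5 kN/m, acting at H/3 = 2.733 m above the base.
Overturning moment M_o = P_a × H/3 = 162.5 × 2.733 = 444.3.
Resisting moment M_r = W × 2.93 = 932.8 × 2.93 = 2733.
FS_overturning = M_r/M_o = 2733/444.3 = 6.152.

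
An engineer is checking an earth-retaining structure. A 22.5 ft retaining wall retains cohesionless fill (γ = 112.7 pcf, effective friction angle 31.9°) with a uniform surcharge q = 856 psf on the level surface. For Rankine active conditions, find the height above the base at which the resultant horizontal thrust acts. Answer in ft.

K_a = 0.3085.
Triangular part P₁ = ½K_aγH² = 8801 at H/3 = 7.500 ft; rectangular part P₂ = K_a q H = 5942 at H/2 = 11.25 ft.
ȳ = (P₁·7.500 + P₂·11.25)/(P₁+P₂) = 9.011 ft.

9.01 ft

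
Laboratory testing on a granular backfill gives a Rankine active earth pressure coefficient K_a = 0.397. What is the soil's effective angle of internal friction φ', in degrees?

25.6°

K_a = tan²(45° − φ/2) ⇒ 45° − φ/2 = arctan(√0.397) = 32.21°.
φ = 2(45° − 32.21°) = 25.57°.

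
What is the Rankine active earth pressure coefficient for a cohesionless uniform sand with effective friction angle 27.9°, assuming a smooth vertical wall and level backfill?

0.362

K_a = tan²(45° − φ/2) = tan²(31.05°) = 0.3625.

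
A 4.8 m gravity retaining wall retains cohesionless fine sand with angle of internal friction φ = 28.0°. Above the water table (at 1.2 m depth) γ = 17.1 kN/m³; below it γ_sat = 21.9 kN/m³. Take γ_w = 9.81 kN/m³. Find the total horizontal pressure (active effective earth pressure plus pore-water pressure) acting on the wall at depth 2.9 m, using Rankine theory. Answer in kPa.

K_a = (1 − sin φ)/(1 + sin φ) = 0.3610.
γ' = 21.9 − 9.81 = 12.09 kN/m³.
Effective vertical stress at 2.9 m: σ'_v = 17.1×1.2 + 12.09×1.70 = 41.07 kPa.
σ'_h = K_a σ'_v = 0.3610 × 41.07 = 14.83 kPa; u = γ_w × 1.70 = 16.68 kPa.
Total σ_h = 14.83 + 16.68 = 31.51 kPa.

31.5 kPa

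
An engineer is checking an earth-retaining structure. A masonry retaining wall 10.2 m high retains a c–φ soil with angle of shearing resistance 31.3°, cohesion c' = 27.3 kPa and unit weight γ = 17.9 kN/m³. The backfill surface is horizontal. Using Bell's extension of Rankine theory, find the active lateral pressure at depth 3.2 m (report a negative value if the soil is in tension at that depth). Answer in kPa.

-12.6 kPa

K_a = (1 − sin φ)/(1 + sin φ) = 0.3162.
σ_a = K_a γ z − 2c√K_a = 0.3162×17.9×3.2 − 2×27.3×0.5623 = -12.59 kPa.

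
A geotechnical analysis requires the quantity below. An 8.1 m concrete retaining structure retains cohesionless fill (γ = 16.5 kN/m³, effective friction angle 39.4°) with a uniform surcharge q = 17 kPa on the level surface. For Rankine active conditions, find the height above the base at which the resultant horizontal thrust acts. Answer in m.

K_a = 0.2234.
Triangular part P₁ = ½K_aγH² = 120.9 at H/3 = 2.700 m; rectangular part P₂ = K_a q H = 30.77 at H/2 = 4.050 m.
ȳ = (P₁·2.700 + P₂·4.050)/(P₁+P₂) = 2.974 m.

2.97 m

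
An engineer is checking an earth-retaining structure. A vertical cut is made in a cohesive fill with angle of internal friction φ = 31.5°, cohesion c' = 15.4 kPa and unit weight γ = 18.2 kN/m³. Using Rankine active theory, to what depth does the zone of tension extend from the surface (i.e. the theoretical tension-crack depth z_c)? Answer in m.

K_a = tan²(45° − 31.5°/2) = 0.3136; √K_a = 0.5600.
The active pressure is zero where K_a γ z = 2c√K_a, so z_c = 2c/(γ√K_a) = 2×15.4/(18.2×0.5600) = 3.022 m.

3.02 m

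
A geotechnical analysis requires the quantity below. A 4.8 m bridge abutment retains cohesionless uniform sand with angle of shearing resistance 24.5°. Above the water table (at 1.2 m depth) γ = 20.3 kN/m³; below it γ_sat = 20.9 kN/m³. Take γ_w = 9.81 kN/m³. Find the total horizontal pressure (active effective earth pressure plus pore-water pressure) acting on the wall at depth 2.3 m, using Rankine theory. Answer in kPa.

K_a = (1 − sin φ)/(1 + sin φ) = 0.4137.
γ' = 20.9 − 9.81 = 11.09 kN/m³.
Effective vertical stress at 2.3 m: σ'_v = 20.3×1.2 + 11.09×1.10 = 36.56 kPa.
σ'_h = K_a σ'_v = 0.4137 × 36.56 = 15.13 kPa; u = γ_w × 1.10 = 10.79 kPa.
Total σ_h = 15.13 + 10.79 = 25.92 kPa.

25.9 kPa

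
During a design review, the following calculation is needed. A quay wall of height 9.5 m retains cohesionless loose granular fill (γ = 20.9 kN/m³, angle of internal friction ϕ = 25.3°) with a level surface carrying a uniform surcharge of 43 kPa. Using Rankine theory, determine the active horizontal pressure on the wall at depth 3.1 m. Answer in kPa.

K_a = (1 − sin φ)/(1 + sin φ) = 0.4012.
σ_v = γz + q = 20.9 × 3.1 + 43 = 107.8 kPa.
σ_h = K_a σ_v = 0.4012 × 107.8 = 43.24 kPa.

43.2 kPa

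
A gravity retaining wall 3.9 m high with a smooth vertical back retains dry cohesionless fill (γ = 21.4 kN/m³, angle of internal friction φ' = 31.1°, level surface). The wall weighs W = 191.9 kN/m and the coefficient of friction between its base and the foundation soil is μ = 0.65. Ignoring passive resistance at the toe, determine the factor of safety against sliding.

2.40

K_a = tan²(45° − 31.1°/2) = 0.3188.
P_a = ½K_aγH² = 0.5×0.3188×21.4×3.9² = 51.88 kN/m, acting at H/3 = 1.300 m above the base.
FS_sliding = μW / P_a = 0.65×191.9 / 51.88 = 2.404.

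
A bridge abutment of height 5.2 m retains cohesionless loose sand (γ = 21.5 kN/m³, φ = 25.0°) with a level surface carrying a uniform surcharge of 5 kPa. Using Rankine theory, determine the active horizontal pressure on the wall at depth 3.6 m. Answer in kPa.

33.4 kPa

K_a = (1 − sin φ)/(1 + sin φ) = 0.4059.
σ_v = γz + q = 21.5 × 3.6 + 5 = 82.40 kPa.
σ_h = K_a σ_v = 0.4059 × 82.40 = 33.44 kPa.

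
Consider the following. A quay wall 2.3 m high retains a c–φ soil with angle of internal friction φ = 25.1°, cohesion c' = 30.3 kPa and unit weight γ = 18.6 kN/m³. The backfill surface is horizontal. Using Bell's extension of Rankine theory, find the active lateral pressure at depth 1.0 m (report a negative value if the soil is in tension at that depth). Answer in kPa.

K_a = (1 − sin φ)/(1 + sin φ) = 0.4043.
σ_a = K_a γ z − 2c√K_a = 0.4043×18.6×1.0 − 2×30.3×0.6358 = -31.01 kPa.

-31.0 kPa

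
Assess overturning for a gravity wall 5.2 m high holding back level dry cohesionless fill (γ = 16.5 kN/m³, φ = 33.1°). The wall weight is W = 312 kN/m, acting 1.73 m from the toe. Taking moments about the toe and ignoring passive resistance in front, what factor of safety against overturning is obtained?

4.75

K_a = tan²(45° − 33.1°/2) = 0.2936.
P_a = ½K_aγH² = 0.5×0.2936×16.5×5.2² = 65.49 kN/m, acting at H/3 = 1.733 m above the base.
Overturning moment M_o = P_a × H/3 = 65.49 × 1.733 = 113.5.
Resisting moment M_r = W × 1.73 = 312 × 1.73 = 539.8.
FS_overturning = M_r/M_o = 539.8/113.5 = 4.755.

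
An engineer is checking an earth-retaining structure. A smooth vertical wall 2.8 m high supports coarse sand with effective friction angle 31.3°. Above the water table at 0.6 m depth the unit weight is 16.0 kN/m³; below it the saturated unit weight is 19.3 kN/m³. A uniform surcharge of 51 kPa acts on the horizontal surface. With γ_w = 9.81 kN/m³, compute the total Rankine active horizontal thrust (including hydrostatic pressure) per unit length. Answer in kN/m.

83.7 kN/m

K_a = tan²(45° − φ/2) = 0.3162.
γ' = 19.3 − 9.81 = 9.490 kN/m³. h₂ = H − d_w = 2.2 m.
σ'_h: at surface K_a·q = 16.13; at WT K_a(q+γd_w) = 19.16; at base K_a(q+γd_w+γ'h₂) = 25.76 kPa.
P₁ = ½(16.13+19.16)×0.6 = 10.59; P₂ = ½(19.16+25.76)×2.2 = 49.42; P_w = ½γ_w h₂² = 23.74.
Total = 10.59+49.42+23.74 = 83.75 kN/m.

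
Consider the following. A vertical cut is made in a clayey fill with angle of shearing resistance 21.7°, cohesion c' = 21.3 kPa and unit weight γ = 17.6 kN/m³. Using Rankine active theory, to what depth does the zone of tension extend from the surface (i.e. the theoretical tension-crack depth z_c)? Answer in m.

K_a = tan²(45° − 21.7°/2) = 0.4601; √K_a = 0.6783.
The active pressure is zero where K_a γ z = 2c√K_a, so z_c = 2c/(γ√K_a) = 2×21.3/(17.6×0.6783) = 3.568 m.

3.57 m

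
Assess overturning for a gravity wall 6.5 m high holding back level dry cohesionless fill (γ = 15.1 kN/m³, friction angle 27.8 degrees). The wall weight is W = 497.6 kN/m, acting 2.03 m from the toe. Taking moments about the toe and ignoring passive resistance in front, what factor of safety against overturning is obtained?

4.02

K_a = tan²(45° − 27.8°/2) = 0.3639.
P_a = ½K_aγH² = 0.5×0.3639×15.1×6.5² = 116.1 kN/m, acting at H/3 = 2.167 m above the base.
Overturning moment M_o = P_a × H/3 = 116.1 × 2.167 = 251.5.
Resisting moment M_r = W × 2.03 = 497.6 × 2.03 = 1010.
FS_overturning = M_r/M_o = 1010/251.5 = 4.016.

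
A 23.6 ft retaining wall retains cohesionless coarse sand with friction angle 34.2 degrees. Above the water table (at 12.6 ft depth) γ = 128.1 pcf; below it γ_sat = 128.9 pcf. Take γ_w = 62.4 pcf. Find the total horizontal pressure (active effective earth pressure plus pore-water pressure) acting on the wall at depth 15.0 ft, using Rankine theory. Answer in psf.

K_a = (1 − sin φ)/(1 + sin φ) = 0.2803.
γ' = 128.9 − 62.4 = 66.50 pcf.
Effective vertical stress at 15.0 ft: σ'_v = 128.1×12.6 + 66.50×2.40 = 1774 psf.
σ'_h = K_a σ'_v = 0.2803 × 1774 = 497.2 psf; u = γ_w × 2.40 = 149.8 psf.
Total σ_h = 497.2 + 149.8 = 647.0 psf.

647 psf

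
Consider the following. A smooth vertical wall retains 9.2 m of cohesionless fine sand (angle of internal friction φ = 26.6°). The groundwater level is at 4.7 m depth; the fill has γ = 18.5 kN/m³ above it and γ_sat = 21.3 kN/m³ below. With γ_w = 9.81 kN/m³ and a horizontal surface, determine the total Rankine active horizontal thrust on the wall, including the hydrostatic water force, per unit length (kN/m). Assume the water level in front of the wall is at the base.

K_a = tan²(45° − φ/2) = 0.3814.
γ' = 21.3 − 9.81 = 11.49 kN/m³. Depth below WT = 4.5 m.
σ'_h at WT = K_a γ d_w = 33.17 kPa; at base = 33.17 + K_a γ' × 4.5 = 52.89 kPa.
P₁ (0–4.7 m) = ½×33.17×4.7 = 77.94. P₂ (4.7–9.2 m) = ½(33.17+52.89)×4.5 = 193.6.
P_w = ½ γ_w h₂² = 0.5×9.81×4.5² = 99.33. Total = 77.94+193.6+99.33 = 370.9 kN/m.

371 kN/m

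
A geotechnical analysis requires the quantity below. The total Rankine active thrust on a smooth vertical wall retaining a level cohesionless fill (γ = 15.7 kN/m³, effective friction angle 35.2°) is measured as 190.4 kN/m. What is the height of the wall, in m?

9.50 m

K_a = 0.2687. P_a = ½ K_a γ H² ⇒ H = √(2P_a/(K_a γ)).
H = √(2×190.4/(0.2687×15.7)) = 9.501 m.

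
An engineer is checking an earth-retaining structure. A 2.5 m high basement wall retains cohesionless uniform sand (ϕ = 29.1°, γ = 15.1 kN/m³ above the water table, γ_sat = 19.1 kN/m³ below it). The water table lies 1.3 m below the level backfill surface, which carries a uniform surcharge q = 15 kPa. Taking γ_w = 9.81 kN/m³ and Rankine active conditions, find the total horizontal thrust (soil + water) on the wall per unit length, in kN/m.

34.9 kN/m

K_a = tan²(45° − φ/2) = 0.3456.
γ' = 19.1 − 9.81 = 9.290 kN/m³. h₂ = H − d_w = 1.2 m.
σ'_h: at surface K_a·q = 5.184; at WT K_a(q+γd_w) = 11.97; at base K_a(q+γd_w+γ'h₂) = 15.82 kPa.
P₁ = ½(5.184+11.97)×1.3 = 11.15; P₂ = ½(11.97+15.82)×1.2 = 16.67; P_w = ½γ_w h₂² = 7.063.
Total = 11.15+16.67+7.063 = 34.88 kN/m.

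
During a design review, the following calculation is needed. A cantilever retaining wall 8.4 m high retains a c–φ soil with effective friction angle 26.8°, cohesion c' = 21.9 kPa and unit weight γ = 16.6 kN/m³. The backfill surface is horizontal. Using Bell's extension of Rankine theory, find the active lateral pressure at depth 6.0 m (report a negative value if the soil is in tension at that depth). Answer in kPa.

10.8 kPa

K_a = (1 − sin φ)/(1 + sin φ) = 0.3785.
σ_a = K_a γ z − 2c√K_a = 0.3785×16.6×6.0 − 2×21.9×0.6152 = 10.75 kPa.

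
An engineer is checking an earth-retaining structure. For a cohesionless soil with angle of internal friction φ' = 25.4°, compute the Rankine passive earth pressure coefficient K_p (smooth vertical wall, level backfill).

K_p = (1 + sin φ)/(1 − sin φ) = tan²(45° + 25.4°/2) = 2.502.

2.50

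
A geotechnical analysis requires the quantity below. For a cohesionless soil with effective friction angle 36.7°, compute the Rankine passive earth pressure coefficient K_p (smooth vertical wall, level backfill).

3.97

K_p = (1 + sin φ)/(1 − sin φ) = tan²(45° + 36.7°/2) = 3.970.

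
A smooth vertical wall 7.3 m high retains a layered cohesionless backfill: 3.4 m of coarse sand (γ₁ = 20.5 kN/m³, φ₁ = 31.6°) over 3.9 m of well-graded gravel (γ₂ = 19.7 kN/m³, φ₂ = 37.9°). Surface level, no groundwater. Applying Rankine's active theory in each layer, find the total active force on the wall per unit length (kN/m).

K_a1 = tan²(45°−31.6°/2) = 0.3123; K_a2 = tan²(45°−37.9°/2) = 0.2389.
Layer 1: σ at base = K_a1 γ₁ h₁ = 21.77 kPa; P₁ = ½×21.77×3.4 = 37.01.
Layer 2: σ_v at top = γ₁h₁ = 69.70; σ_h top = K_a2×69.70 = 16.65; σ_h base = K_a2×(69.70+19.7×3.9) = 35.01.
P₂ = ½(16.65+35.01)×3.9 = 100.7. Total P_a = 37.01+100.7 = 137.8 kN/m.

138 kN/m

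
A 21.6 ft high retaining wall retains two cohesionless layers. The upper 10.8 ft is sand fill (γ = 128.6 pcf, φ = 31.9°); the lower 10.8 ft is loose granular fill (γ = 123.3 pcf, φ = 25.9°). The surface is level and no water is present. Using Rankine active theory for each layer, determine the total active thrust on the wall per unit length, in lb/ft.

11000 lb/ft

K_a1 = tan²(45°−31.9°/2) = 0.3085; K_a2 = tan²(45°−25.9°/2) = 0.3920.
Layer 1: σ at base = K_a1 γ₁ h₁ = 428.5 psf; P₁ = ½×428.5×10.8 = 2314.
Layer 2: σ_v at top = γ₁h₁ = 1389; σ_h top = K_a2×1389 = 544.4; σ_h base = K_a2×(1389+123.3×10.8) = 1066.
P₂ = ½(544.4+1066)×10.8 = 8698. Total P_a = 2314+8698 = 11010 lb/ft.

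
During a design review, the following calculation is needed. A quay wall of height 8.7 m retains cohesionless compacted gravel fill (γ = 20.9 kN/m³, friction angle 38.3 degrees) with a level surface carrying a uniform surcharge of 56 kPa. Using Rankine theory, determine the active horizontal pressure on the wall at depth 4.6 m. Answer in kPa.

35.7 kPa

K_a = (1 − sin φ)/(1 + sin φ) = 0.2347.
σ_v = γz + q = 20.9 × 4.6 + 56 = 152.1 kPa.
σ_h = K_a σ_v = 0.2347 × 152.1 = 35.71 kPa.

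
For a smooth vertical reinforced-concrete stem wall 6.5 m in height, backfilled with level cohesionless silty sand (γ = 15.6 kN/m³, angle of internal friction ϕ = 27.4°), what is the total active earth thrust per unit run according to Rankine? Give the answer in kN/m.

122 kN/m

K_a = tan²(45° − φ/2) = 0.3697.
P_a = ½ K_a γ H² = 0.5 × 0.3697 × 15.6 × 6.5² = 121.8 kN/m.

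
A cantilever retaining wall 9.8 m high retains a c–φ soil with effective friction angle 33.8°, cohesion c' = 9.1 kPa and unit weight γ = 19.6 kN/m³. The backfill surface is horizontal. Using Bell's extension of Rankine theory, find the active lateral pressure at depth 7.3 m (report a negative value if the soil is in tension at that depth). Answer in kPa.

K_a = (1 − sin φ)/(1 + sin φ) = 0.2851.
σ_a = K_a γ z − 2c√K_a = 0.2851×19.6×7.3 − 2×9.1×0.5340 = 31.07 kPa.

31.1 kPa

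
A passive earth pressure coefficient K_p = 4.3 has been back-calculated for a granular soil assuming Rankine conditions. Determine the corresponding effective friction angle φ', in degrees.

38.5°

K_p = (1+sin φ)/(1−sin φ) ⇒ sin φ = (K_p − 1)/(K_p + 1) = 0.6226.
φ = arcsin(0.6226) = 38.51°.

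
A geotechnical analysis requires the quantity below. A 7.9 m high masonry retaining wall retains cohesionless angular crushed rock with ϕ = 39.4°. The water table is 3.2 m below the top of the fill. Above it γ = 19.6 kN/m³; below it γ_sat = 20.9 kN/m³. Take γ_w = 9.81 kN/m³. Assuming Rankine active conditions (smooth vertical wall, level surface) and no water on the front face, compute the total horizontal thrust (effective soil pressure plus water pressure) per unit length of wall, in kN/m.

K_a = tan²(45° − φ/2) = 0.2234.
γ' = 20.9 − 9.81 = 11.09 kN/m³. Depth below WT = 4.7 m.
σ'_h at WT = K_a γ d_w = 14.01 kPa; at base = 14.01 + K_a γ' × 4.7 = 25.66 kPa.
P₁ (0–3.2 m) = ½×14.01×3.2 = 22.42. P₂ (3.2–7.9 m) = ½(14.01+25.66)×4.7 = 93.24.
P_w = ½ γ_w h₂² = 0.5×9.81×4.7² = 108.4. Total = 22.42+93.24+108.4 = 224.0 kN/m.

224 kN/m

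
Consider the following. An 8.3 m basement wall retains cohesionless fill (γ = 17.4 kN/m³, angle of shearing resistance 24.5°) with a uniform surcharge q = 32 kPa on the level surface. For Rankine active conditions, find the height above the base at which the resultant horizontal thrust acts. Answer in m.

K_a = 0.4137.
Triangular part P₁ = ½K_aγH² = 248.0 at H/3 = 2.767 m; rectangular part P₂ = K_a q H = 109.9 at H/2 = 4.150 m.
ȳ = (P₁·2.767 + P₂·4.150)/(P₁+P₂) = 3.191 m.

3.19 m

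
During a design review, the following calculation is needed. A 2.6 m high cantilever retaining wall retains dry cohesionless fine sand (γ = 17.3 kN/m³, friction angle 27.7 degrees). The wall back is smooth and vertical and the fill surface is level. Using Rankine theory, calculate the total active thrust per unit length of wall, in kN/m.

21.4 kN/m

K_a = tan²(45° − φ/2) = 0.3653.
P_a = ½ K_a γ H² = 0.5 × 0.3653 × 17.3 × 2.6² = 21.36 kN/m.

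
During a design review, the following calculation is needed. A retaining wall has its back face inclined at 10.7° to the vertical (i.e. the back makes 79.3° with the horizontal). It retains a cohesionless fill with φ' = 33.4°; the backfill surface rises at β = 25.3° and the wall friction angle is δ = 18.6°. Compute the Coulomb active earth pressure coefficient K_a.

0.544

K_a = sin²(α+φ) / [sin²α · sin(α−δ) · (1 + √{sin(φ+δ)sin(φ−β) / (sin(α−δ)sin(α+β))})²].
With α = 79.3°, φ = 33.4°, δ = 18.6°, β = 25.3°: K_a = 0.5443.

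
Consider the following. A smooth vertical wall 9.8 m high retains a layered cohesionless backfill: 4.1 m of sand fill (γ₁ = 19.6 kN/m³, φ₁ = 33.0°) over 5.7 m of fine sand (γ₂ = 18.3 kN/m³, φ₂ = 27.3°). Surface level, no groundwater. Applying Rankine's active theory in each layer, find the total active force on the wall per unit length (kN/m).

K_a1 = tan²(45°−33.0°/2) = 0.2948; K_a2 = tan²(45°−27.3°/2) = 0.3711.
Layer 1: σ at base = K_a1 γ₁ h₁ = 23.69 kPa; P₁ = ½×23.69×4.1 = 48.56.
Layer 2: σ_v at top = γ₁h₁ = 80.36; σ_h top = K_a2×80.36 = 29.82; σ_h base = K_a2×(80.36+18.3×5.7) = 68.54.
P₂ = ½(29.82+68.54)×5.7 = 280.3. Total P_a = 48.56+280.3 = 328.9 kN/m.

329 kN/m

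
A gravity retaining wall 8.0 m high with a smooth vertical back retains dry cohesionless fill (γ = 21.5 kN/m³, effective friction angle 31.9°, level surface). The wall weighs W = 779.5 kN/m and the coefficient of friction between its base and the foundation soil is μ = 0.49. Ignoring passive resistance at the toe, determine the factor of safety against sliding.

K_a = tan²(45° − 31.9°/2) = 0.3085.
P_a = ½K_aγH² = 0.5×0.3085×21.5×8.0² = 212.3 kN/m, acting at H/3 = 2.667 m above the base.
FS_sliding = μW / P_a = 0.49×779.5 / 212.3 = 1.799.

1.80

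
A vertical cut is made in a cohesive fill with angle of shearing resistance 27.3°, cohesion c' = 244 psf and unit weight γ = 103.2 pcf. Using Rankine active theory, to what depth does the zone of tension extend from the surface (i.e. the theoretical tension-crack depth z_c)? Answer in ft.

7.76 ft

K_a = tan²(45° − 27.3°/2) = 0.3711; √K_a = 0.6092.
The active pressure is zero where K_a γ z = 2c√K_a, so z_c = 2c/(γ√K_a) = 2×244/(103.2×0.6092) = 7.762 ft.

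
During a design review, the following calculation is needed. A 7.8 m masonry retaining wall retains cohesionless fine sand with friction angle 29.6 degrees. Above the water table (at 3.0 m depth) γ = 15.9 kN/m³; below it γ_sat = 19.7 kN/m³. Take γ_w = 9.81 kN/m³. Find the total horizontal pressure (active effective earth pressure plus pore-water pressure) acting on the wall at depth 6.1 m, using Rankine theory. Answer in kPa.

K_a = (1 − sin φ)/(1 + sin φ) = 0.3387.
γ' = 19.7 − 9.81 = 9.890 kN/m³.
Effective vertical stress at 6.1 m: σ'_v = 15.9×3.0 + 9.890×3.10 = 78.36 kPa.
σ'_h = K_a σ'_v = 0.3387 × 78.36 = 26.54 kPa; u = γ_w × 3.10 = 30.41 kPa.
Total σ_h = 26.54 + 30.41 = 56.95 kPa.

57.0 kPa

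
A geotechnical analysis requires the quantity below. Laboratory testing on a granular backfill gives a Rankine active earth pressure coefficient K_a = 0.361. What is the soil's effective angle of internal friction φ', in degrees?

K_a = tan²(45° − φ/2) ⇒ 45° − φ/2 = arctan(√0.361) = 31.00°.
φ = 2(45° − 31.00°) = 28.00°.

28.0°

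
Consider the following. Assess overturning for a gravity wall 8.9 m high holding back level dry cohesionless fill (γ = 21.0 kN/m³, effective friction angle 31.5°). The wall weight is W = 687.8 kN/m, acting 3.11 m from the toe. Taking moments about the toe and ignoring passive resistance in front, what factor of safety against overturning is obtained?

K_a = tan²(45° − 31.5°/2) = 0.3136.
P_a = ½K_aγH² = 0.5×0.3136×21.0×8.9² = 260.8 kN/m, acting at H/3 = 2.967 m above the base.
Overturning moment M_o = P_a × H/3 = 260.8 × 2.967 = 773.8.
Resisting moment M_r = W × 3.11 = 687.8 × 3.11 = 2139.
FS_overturning = M_r/M_o = 2139/773.8 = 2.764.

2.76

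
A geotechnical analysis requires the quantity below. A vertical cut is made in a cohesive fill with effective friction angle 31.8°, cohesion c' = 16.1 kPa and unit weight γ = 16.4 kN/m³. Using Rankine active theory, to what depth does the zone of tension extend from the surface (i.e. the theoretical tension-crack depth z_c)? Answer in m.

3.53 m

K_a = tan²(45° − 31.8°/2) = 0.3098; √K_a = 0.5566.
The active pressure is zero where K_a γ z = 2c√K_a, so z_c = 2c/(γ√K_a) = 2×16.1/(16.4×0.5566) = 3.528 m.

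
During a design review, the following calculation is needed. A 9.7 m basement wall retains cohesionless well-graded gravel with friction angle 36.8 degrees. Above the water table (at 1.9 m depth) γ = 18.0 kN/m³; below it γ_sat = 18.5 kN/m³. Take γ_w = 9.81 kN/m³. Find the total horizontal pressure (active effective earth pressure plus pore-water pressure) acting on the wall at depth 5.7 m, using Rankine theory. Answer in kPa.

54.1 kPa

K_a = (1 − sin φ)/(1 + sin φ) = 0.2508.
γ' = 18.5 − 9.81 = 8.690 kN/m³.
Effective vertical stress at 5.7 m: σ'_v = 18.0×1.9 + 8.690×3.80 = 67.22 kPa.
σ'_h = K_a σ'_v = 0.2508 × 67.22 = 16.86 kPa; u = γ_w × 3.80 = 37.28 kPa.
Total σ_h = 16.86 + 37.28 = 54.13 kPa.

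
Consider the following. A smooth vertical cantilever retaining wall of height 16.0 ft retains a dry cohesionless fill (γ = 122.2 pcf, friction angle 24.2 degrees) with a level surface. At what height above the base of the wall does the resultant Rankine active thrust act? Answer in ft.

5.33 ft

K_a = 0.4185.
The pressure distribution is triangular, so the resultant acts at H/3 above the base = 16.0/3 = 5.333 ft.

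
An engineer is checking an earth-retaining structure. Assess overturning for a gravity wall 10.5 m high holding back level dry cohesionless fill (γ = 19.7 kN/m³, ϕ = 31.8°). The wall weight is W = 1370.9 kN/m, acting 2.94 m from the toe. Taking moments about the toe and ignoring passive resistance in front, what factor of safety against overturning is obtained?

3.42

K_a = tan²(45° − 31.8°/2) = 0.3098.
P_a = ½K_aγH² = 0.5×0.3098×19.7×10.5² = 336.4 kN/m, acting at H/3 = 3.500 m above the base.
Overturning moment M_o = P_a × H/3 = 336.4 × 3.500 = 1177.
Resisting moment M_r = W × 2.94 = 1370.9 × 2.94 = 4030.
FS_overturning = M_r/M_o = 4030/1177 = 3.423.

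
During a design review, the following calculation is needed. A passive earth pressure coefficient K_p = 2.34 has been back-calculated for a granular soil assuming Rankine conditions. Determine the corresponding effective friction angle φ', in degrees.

K_p = (1+sin φ)/(1−sin φ) ⇒ sin φ = (K_p − 1)/(K_p + 1) = 0.4012.
φ = arcsin(0.4012) = 23.65°.

23.7°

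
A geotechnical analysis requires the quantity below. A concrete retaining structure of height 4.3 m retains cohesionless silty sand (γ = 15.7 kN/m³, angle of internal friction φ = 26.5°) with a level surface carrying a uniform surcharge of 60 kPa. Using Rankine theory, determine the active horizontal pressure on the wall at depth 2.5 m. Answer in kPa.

K_a = (1 − sin φ)/(1 + sin φ) = 0.3829.
σ_v = γz + q = 15.7 × 2.5 + 60 = 99.25 kPa.
σ_h = K_a σ_v = 0.3829 × 99.25 = 38.01 kPa.

38.0 kPa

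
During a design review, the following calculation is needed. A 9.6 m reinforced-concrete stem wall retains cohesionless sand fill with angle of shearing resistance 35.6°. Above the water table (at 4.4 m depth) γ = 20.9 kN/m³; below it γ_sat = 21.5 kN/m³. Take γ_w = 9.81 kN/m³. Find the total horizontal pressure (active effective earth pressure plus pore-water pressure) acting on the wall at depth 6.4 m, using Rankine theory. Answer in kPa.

K_a = (1 − sin φ)/(1 + sin φ) = 0.2641.
γ' = 21.5 − 9.81 = 11.69 kN/m³.
Effective vertical stress at 6.4 m: σ'_v = 20.9×4.4 + 11.69×2.00 = 115.3 kPa.
σ'_h = K_a σ'_v = 0.2641 × 115.3 = 30.46 kPa; u = γ_w × 2.00 = 19.62 kPa.
Total σ_h = 30.46 + 19.62 = 50.08 kPa.

50.1 kPa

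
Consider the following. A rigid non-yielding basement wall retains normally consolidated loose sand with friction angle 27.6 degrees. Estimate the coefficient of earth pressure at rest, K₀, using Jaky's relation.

0.537

K₀ = 1 − sin φ' = 1 − sin 27.6° = 0.5367.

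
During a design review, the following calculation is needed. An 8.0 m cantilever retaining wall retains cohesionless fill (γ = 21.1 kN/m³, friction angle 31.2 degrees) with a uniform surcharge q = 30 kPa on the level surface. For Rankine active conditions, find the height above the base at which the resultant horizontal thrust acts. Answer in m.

3.02 m

K_a = 0.3175.
Triangular part P₁ = ½K_aγH² = 214.4 at H/3 = 2.667 m; rectangular part P₂ = K_a q H = 76.20 at H/2 = 4.000 m.
ȳ = (P₁·2.667 + P₂·4.000)/(P₁+P₂) = 3.016 m.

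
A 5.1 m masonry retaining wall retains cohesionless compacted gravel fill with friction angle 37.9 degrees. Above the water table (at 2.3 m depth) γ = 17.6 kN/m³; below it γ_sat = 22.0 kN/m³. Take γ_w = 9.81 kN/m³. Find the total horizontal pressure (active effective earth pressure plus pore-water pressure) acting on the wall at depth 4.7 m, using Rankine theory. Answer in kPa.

40.2 kPa

K_a = (1 − sin φ)/(1 + sin φ) = 0.2389.
γ' = 22.0 − 9.81 = 12.19 kN/m³.
Effective vertical stress at 4.7 m: σ'_v = 17.6×2.3 + 12.19×2.40 = 69.74 kPa.
σ'_h = K_a σ'_v = 0.2389 × 69.74 = 16.66 kPa; u = γ_w × 2.40 = 23.54 kPa.
Total σ_h = 16.66 + 23.54 = 40.21 kPa.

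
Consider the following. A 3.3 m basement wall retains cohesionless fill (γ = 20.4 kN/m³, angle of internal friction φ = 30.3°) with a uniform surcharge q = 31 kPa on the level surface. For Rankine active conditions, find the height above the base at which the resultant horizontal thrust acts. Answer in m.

K_a = 0.3293.
Triangular part P₁ = ½K_aγH² = 36.58 at H/3 = 1.100 m; rectangular part P₂ = K_a q H = 33.69 at H/2 = 1.650 m.
ȳ = (P₁·1.100 + P₂·1.650)/(P₁+P₂) = 1.364 m.

1.36 m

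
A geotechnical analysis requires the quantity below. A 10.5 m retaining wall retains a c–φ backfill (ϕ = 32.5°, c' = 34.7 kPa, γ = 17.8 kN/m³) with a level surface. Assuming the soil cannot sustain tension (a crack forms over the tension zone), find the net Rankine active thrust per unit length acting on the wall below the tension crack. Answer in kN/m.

30.8 kN/m

K_a = 0.3010; √K_a = 0.5486.
Tension-crack depth z_c = 2c/(γ√K_a) = 2×34.7/(17.8×0.5486) = 7.107 m.
σ_a at base = K_a γ H − 2c√K_a = 0.3010×17.8×10.5 − 2×34.7×0.5486 = 18.18 kPa.
P_a = ½ × 18.18 × (H − z_c) = 0.5×18.18×3.393 = 30.84 kN/m.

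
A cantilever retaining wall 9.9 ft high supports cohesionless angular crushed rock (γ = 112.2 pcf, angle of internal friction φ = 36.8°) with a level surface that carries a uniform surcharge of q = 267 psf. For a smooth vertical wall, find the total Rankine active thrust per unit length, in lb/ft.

K_a = tan²(45° − φ/2) = 0.2508.
Soil triangle: ½ K_a γ H² = 0.5×0.2508×112.2×9.9² = 1379 lb/ft.
Surcharge rectangle: K_a q H = 0.2508×267×9.9 = 662.8 lb/ft.
Total = 1379 + 662.8 = 2042 lb/ft.

2040 lb/ft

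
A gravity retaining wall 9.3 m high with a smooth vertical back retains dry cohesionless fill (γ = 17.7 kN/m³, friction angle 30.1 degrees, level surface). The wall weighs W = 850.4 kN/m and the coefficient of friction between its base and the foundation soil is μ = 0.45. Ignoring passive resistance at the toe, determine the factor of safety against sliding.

1.51

K_a = tan²(45° − 30.1°/2) = 0.3320.
P_a = ½K_aγH² = 0.5×0.3320×17.7×9.3² = 254.1 kN/m, acting at H/3 = 3.100 m above the base.
FS_sliding = μW / P_a = 0.45×850.4 / 254.1 = 1.506.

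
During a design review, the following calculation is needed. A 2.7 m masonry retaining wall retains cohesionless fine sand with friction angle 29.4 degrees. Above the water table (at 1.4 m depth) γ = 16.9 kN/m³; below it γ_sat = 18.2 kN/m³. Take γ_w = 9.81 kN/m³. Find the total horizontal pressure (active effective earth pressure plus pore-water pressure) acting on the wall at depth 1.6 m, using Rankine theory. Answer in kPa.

K_a = (1 − sin φ)/(1 + sin φ) = 0.3415.
γ' = 18.2 − 9.81 = 8.390 kN/m³.
Effective vertical stress at 1.6 m: σ'_v = 16.9×1.4 + 8.390×0.200 = 25.34 kPa.
σ'_h = K_a σ'_v = 0.3415 × 25.34 = 8.652 kPa; u = γ_w × 0.200 = 1.962 kPa.
Total σ_h = 8.652 + 1.962 = 10.61 kPa.

10.6 kPa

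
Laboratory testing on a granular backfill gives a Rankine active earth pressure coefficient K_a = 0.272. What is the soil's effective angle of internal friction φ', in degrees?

34.9°

K_a = tan²(45° − φ/2) ⇒ 45° − φ/2 = arctan(√0.272) = 27.54°.
φ = 2(45° − 27.54°) = 34.91°.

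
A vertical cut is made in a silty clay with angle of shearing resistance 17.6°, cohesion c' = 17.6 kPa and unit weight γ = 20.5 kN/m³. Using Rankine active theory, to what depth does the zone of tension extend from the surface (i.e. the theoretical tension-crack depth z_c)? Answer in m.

K_a = tan²(45° − 17.6°/2) = 0.5357; √K_a = 0.7319.
The active pressure is zero where K_a γ z = 2c√K_a, so z_c = 2c/(γ√K_a) = 2×17.6/(20.5×0.7319) = 2.346 m.

2.35 m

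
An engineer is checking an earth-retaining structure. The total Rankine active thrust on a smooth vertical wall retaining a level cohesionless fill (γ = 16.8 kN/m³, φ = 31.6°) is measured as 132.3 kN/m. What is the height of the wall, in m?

K_a = 0.3123. P_a = ½ K_a γ H² ⇒ H = √(2P_a/(K_a γ)).
H = √(2×132.3/(0.3123×16.8)) = 7.101 m.

7.10 m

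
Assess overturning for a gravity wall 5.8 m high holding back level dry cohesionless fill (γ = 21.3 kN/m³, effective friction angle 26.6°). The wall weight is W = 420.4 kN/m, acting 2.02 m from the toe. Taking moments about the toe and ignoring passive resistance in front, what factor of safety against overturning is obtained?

3.21

K_a = tan²(45° − 26.6°/2) = 0.3814.
P_a = ½K_aγH² = 0.5×0.3814×21.3×5.8² = 136.7 kN/m, acting at H/3 = 1.933 m above the base.
Overturning moment M_o = P_a × H/3 = 136.7 × 1.933 = 264.2.
Resisting moment M_r = W × 2.02 = 420.4 × 2.02 = 849.2.
FS_overturning = M_r/M_o = 849.2/264.2 = 3.214.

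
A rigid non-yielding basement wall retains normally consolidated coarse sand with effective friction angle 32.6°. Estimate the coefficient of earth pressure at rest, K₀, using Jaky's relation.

0.461

K₀ = 1 − sin φ' = 1 − sin 32.6° = 0.4612.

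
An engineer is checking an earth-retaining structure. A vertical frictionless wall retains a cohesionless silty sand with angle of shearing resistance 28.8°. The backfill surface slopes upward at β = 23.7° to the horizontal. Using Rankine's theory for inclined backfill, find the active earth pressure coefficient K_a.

0.504

K_a = cos β · (cos β − √(cos²β − cos²φ)) / (cos β + √(cos²β − cos²φ)).
cos β = 0.9157, cos φ = 0.8763, √(cos²β − cos²φ) = 0.2656.
K_a = 0.9157 × (0.9157 − 0.2656)/(0.9157 + 0.2656) = 0.5039.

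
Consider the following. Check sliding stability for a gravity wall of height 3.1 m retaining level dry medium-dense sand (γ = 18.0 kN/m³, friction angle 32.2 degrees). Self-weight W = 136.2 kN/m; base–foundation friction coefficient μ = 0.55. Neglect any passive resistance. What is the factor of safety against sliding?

2.84

K_a = tan²(45° − 32.2°/2) = 0.3047.
P_a = ½K_aγH² = 0.5×0.3047×18.0×3.1² = 26.36 kN/m, acting at H/3 = 1.033 m above the base.
FS_sliding = μW / P_a = 0.55×136.2 / 26.36 = 2.842.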